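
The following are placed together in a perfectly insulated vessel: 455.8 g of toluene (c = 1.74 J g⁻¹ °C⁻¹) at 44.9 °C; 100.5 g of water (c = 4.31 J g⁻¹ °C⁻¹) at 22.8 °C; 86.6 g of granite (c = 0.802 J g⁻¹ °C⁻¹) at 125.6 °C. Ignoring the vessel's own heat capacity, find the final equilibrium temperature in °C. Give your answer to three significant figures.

T_f = 41.8 °C

Σ mᵢcᵢ(T − Tᵢ) = 0  ⇒  T = Σ mᵢcᵢTᵢ / Σ mᵢcᵢ
Σ mᵢcᵢ = 455.8×1.74 + 100.5×4.31 + 86.6×0.802 = 1295.7002
Σ mᵢcᵢTᵢ = 793.092×44.9 + 433.155×22.8 + 69.4532×125.6 = 54209
T = 54209 / 1295.7002 = 41.84 °C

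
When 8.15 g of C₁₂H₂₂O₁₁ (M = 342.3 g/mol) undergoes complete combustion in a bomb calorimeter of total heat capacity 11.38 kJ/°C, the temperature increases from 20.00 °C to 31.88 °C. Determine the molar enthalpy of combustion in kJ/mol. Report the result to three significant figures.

ΔT = 31.88 − 20.00 = 11.88 °C
q_cal = C_cal × ΔT = 11.38 × 11.88 = 135.1944 kJ
n = 8.15 / 342.3 = 0.02381 mol
q_rxn = −q_cal = -135.1944 kJ
ΔH = -135.1944 / 0.02381 = -5678 kJ/mol

ΔH = -5680 kJ/mol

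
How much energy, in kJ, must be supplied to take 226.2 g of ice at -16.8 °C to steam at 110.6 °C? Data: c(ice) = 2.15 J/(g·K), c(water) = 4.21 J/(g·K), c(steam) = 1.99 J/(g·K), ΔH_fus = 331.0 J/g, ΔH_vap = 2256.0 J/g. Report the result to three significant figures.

q1 (heat ice -16.8→0.0 °C): 226.2 × 2.15 × 16.8 = 8170 J
q2 (melt at 0 °C): 226.2 × 331.0 = 74872 J
q3 (heat water 0.0→100.0 °C): 226.2 × 4.21 × 100.0 = 95230 J
q4 (vaporize at 100 °C): 226.2 × 2256.0 = 510307 J
q5 (heat steam 100.0→110.6 °C): 226.2 × 1.99 × 10.6 = 4771 J
Total: 8170 + 74872 + 95230 + 510307 + 4771 = 693350 J = 693 kJ

q = 693 kJ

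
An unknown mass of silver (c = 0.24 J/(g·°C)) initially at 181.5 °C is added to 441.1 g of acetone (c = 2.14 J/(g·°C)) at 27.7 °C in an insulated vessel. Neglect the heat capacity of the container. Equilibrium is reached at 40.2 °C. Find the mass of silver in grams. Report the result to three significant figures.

q_gained = (441.1 × 2.14) × (40.2 − 27.7) = 11800 J
q_lost = m × 0.24 × (181.5 − 40.2) = 33.912 m
m = 11800 / 33.912 = 348 g

m = 348 g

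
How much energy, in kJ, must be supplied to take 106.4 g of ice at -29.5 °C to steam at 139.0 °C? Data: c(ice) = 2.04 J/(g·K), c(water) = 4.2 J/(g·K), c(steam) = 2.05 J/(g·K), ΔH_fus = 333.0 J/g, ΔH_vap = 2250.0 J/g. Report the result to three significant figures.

q = 334 kJ

q1 (heat ice -29.5→0.0 °C): 106.4 × 2.04 × 29.5 = 6403 J
q2 (melt at 0 °C): 106.4 × 333.0 = 35431 J
q3 (heat water 0.0→100.0 °C): 106.4 × 4.2 × 100.0 = 44688 J
q4 (vaporize at 100 °C): 106.4 × 2250.0 = 239400 J
q5 (heat steam 100.0→139.0 °C): 106.4 × 2.05 × 39.0 = 8507 J
Total: 6403 + 35431 + 44688 + 239400 + 8507 = 334429 J = 334 kJ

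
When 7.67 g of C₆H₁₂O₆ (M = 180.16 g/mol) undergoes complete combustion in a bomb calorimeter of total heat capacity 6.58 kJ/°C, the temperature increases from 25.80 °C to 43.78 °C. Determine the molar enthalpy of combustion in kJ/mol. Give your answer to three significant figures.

ΔH = -2780 kJ/mol

ΔT = 43.78 − 25.80 = 17.98 °C
q_cal = C_cal × ΔT = 6.58 × 17.98 = 118.3084 kJ
n = 7.67 / 180.16 = 0.04257 mol
q_rxn = −q_cal = -118.3084 kJ
ΔH = -118.3084 / 0.04257 = -2779 kJ/mol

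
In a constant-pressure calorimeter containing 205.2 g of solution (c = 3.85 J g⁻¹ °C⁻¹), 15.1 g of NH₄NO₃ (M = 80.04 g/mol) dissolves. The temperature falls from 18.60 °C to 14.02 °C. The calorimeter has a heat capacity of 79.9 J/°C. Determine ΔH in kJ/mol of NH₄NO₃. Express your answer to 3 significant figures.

ΔH = 21.1 kJ/mol

|ΔT| = |14.02 − 18.60| = 4.58 °C
|q_surr| = (205.2 × 3.85 + 79.9) × 4.58 = 869.92 × 4.58 = 3984 J
n(NH₄NO₃) = 15.1 / 80.04 = 0.1887 mol
Temperature fell, so q_rxn = +|q_surr| = 3.984 kJ
ΔH = q_rxn / n = 21.11 kJ/mol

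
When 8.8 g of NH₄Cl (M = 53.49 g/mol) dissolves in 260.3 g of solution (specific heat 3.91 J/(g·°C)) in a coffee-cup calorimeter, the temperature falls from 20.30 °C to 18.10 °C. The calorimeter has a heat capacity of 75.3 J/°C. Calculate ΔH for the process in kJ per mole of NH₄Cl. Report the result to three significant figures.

|ΔT| = |18.10 − 20.30| = 2.20 °C
|q_surr| = (260.3 × 3.91 + 75.3) × 2.20 = 1093.073 × 2.20 = 2405 J
n(NH₄Cl) = 8.8 / 53.49 = 0.1645 mol
Temperature fell, so q_rxn = +|q_surr| = 2.405 kJ
ΔH = q_rxn / n = 14.62 kJ/mol

ΔH = 14.6 kJ/mol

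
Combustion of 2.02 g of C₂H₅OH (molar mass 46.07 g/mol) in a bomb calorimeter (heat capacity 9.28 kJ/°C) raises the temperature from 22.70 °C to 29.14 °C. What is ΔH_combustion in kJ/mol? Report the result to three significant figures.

ΔT = 29.14 − 22.70 = 6.44 °C
q_cal = C_cal × ΔT = 9.28 × 6.44 = 59.7632 kJ
n = 2.02 / 46.07 = 0.04385 mol
q_rxn = −q_cal = -59.7632 kJ
ΔH = -59.7632 / 0.04385 = -1363 kJ/mol

ΔH = -1360 kJ/mol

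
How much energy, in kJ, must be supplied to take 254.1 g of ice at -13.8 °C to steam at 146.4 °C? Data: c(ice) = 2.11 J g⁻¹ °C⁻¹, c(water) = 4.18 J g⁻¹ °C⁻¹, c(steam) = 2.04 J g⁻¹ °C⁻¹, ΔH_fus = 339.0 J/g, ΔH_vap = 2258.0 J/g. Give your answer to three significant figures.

q1 (heat ice -13.8→0.0 °C): 254.1 × 2.11 × 13.8 = 7399 J
q2 (melt at 0 °C): 254.1 × 339.0 = 86140 J
q3 (heat water 0.0→100.0 °C): 254.1 × 4.18 × 100.0 = 106214 J
q4 (vaporize at 100 °C): 254.1 × 2258.0 = 573758 J
q5 (heat steam 100.0→146.4 °C): 254.1 × 2.04 × 46.4 = 24052 J
Total: 7399 + 86140 + 106214 + 573758 + 24052 = 797563 J = 798 kJ

q = 798 kJ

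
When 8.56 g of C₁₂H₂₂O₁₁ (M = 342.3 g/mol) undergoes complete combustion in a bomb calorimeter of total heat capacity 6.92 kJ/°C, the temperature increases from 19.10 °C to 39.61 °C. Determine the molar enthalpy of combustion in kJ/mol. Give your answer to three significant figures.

ΔH = -5680 kJ/mol

ΔT = 39.61 − 19.10 = 20.51 °C
q_cal = C_cal × ΔT = 6.92 × 20.51 = 141.9292 kJ
n = 8.56 / 342.3 = 0.025007 mol
q_rxn = −q_cal = -141.9292 kJ
ΔH = -141.9292 / 0.025007 = -5676 kJ/mol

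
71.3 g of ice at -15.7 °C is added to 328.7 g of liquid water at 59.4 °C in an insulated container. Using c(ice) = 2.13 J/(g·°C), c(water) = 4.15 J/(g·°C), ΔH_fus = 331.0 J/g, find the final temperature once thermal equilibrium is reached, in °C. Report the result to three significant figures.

T_f = 33.2 °C

Heat to bring ice to 0 °C and melt it: q₁ = 71.3×2.13×15.7 + 71.3×331.0 = 25985 J
Heat the water can supply cooling to 0 °C: 328.7×4.15×59.4 = 81027.8 J > q₁, so all ice melts.
Energy balance: 328.7×4.15×(59.4 − T) = 25985 + 71.3×4.15×(T − 0)
1364.105(59.4 − T) = 25985 + 295.895 T
81027.8 − 25985 = 1660.000 T
T = 55042.8 / 1660.000 = 33.16 °C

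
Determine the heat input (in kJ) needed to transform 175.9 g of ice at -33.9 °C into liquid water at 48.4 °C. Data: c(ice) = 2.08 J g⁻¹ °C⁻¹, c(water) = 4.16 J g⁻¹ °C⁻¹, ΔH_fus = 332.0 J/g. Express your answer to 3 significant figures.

q1 (heat ice -33.9→0.0 °C): 175.9 × 2.08 × 33.9 = 12403 J
q2 (melt at 0 °C): 175.9 × 332.0 = 58399 J
q3 (heat water 0.0→48.4 °C): 175.9 × 4.16 × 48.4 = 35416 J
Total: 12403 + 58399 + 35416 = 106218 J = 106 kJ

q = 106 kJ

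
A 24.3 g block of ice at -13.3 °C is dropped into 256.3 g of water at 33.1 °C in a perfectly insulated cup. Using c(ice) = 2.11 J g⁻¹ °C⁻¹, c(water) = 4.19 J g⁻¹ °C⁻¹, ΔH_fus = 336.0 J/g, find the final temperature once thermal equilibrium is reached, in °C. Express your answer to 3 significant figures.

T_f = 22.7 °C

Heat to bring ice to 0 °C and melt it: q₁ = 24.3×2.11×13.3 + 24.3×336.0 = 8846.7 J
Heat the water can supply cooling to 0 °C: 256.3×4.19×33.1 = 35546.0 J > q₁, so all ice melts.
Energy balance: 256.3×4.19×(33.1 − T) = 8846.7 + 24.3×4.19×(T − 0)
1073.897(33.1 − T) = 8846.7 + 101.817 T
35546.0 − 8846.7 = 1175.714 T
T = 26699.3 / 1175.714 = 22.71 °C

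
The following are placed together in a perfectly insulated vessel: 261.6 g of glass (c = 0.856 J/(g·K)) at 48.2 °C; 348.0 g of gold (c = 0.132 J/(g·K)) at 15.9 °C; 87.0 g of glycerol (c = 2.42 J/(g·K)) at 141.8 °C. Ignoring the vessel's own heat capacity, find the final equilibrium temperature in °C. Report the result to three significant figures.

T_f = 86.1 °C

Σ mᵢcᵢ(T − Tᵢ) = 0  ⇒  T = Σ mᵢcᵢTᵢ / Σ mᵢcᵢ
Σ mᵢcᵢ = 261.6×0.856 + 348.0×0.132 + 87.0×2.42 = 480.4056
Σ mᵢcᵢTᵢ = 223.9296×48.2 + 45.936×15.9 + 210.54×141.8 = 41378
T = 41378 / 480.4056 = 86.13 °C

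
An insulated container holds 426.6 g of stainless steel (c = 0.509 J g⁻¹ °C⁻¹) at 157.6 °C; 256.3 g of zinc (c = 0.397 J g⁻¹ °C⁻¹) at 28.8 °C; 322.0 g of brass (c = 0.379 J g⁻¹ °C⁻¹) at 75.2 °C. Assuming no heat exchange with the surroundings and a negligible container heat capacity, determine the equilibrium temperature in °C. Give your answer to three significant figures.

T_f = 105 °C

Σ mᵢcᵢ(T − Tᵢ) = 0  ⇒  T = Σ mᵢcᵢTᵢ / Σ mᵢcᵢ
Σ mᵢcᵢ = 426.6×0.509 + 256.3×0.397 + 322.0×0.379 = 440.9285
Σ mᵢcᵢTᵢ = 217.1394×157.6 + 101.7511×28.8 + 122.038×75.2 = 46329
T = 46329 / 440.9285 = 105.1 °C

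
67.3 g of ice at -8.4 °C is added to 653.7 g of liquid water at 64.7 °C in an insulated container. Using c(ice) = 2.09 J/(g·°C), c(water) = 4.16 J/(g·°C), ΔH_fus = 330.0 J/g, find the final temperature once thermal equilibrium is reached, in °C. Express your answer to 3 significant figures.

T_f = 50.9 °C

Heat to bring ice to 0 °C and melt it: q₁ = 67.3×2.09×8.4 + 67.3×330.0 = 23391 J
Heat the water can supply cooling to 0 °C: 653.7×4.16×64.7 = 175945 J > q₁, so all ice melts.
Energy balance: 653.7×4.16×(64.7 − T) = 23391 + 67.3×4.16×(T − 0)
2719.392(64.7 − T) = 23391 + 279.968 T
175945 − 23391 = 2999.360 T
T = 152554 / 2999.360 = 50.86 °C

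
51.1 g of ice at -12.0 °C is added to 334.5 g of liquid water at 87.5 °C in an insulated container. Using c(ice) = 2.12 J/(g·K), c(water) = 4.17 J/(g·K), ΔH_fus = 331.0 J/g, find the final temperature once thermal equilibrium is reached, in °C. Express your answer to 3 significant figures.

Heat to bring ice to 0 °C and melt it: q₁ = 51.1×2.12×12.0 + 51.1×331.0 = 18214 J
Heat the water can supply cooling to 0 °C: 334.5×4.17×87.5 = 122051 J > q₁, so all ice melts.
Energy balance: 334.5×4.17×(87.5 − T) = 18214 + 51.1×4.17×(T − 0)
1394.865(87.5 − T) = 18214 + 213.087 T
122051 − 18214 = 1607.952 T
T = 103837 / 1607.952 = 64.58 °C

T_f = 64.6 °C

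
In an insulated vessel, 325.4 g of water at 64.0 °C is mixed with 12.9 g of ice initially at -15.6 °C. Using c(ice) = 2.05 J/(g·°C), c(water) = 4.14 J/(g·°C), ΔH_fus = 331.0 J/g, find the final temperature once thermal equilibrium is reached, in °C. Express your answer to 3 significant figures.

Heat to bring ice to 0 °C and melt it: q₁ = 12.9×2.05×15.6 + 12.9×331.0 = 4682.4 J
Heat the water can supply cooling to 0 °C: 325.4×4.14×64.0 = 86218.0 J > q₁, so all ice melts.
Energy balance: 325.4×4.14×(64.0 − T) = 4682.4 + 12.9×4.14×(T − 0)
1347.156(64.0 − T) = 4682.4 + 53.406 T
86218.0 − 4682.4 = 1400.562 T
T = 81535.6 / 1400.562 = 58.22 °C

T_f = 58.2 °C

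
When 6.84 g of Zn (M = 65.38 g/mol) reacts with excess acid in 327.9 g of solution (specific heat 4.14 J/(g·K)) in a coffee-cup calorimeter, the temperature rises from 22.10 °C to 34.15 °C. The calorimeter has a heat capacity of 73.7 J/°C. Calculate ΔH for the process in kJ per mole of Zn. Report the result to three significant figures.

|ΔT| = |34.15 − 22.10| = 12.05 °C
|q_surr| = (327.9 × 4.14 + 73.7) × 12.05 = 1431.206 × 12.05 = 17250 J
n(Zn) = 6.84 / 65.38 = 0.1046 mol
Temperature rose, so q_rxn = −|q_surr| = -17.25 kJ
ΔH = q_rxn / n = -164.9 kJ/mol

ΔH = -165 kJ/mol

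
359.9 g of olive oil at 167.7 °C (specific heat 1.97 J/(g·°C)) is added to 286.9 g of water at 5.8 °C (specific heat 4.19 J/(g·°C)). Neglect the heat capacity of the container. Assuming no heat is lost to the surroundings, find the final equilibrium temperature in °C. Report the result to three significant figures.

T_f = 65.9 °C

Heat lost by olive oil = heat gained by water.
(359.9)(1.97)(167.7 − T) = (286.9)(4.19)(T − 5.8)
709.003 (167.7 − T) = 1202.111 (T − 5.8)
118900 − 709.003 T = 1202.111 T − 6972.2
125872.2 = 1911.114 T
T = 65.86 °C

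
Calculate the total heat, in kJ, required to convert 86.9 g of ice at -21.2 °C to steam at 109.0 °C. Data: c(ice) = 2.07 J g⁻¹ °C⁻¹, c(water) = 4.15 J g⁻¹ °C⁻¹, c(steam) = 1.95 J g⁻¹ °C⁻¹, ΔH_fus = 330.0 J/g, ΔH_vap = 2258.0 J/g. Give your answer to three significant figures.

q = 266 kJ

q1 (heat ice -21.2→0.0 °C): 86.9 × 2.07 × 21.2 = 3814 J
q2 (melt at 0 °C): 86.9 × 330.0 = 28677 J
q3 (heat water 0.0→100.0 °C): 86.9 × 4.15 × 100.0 = 36064 J
q4 (vaporize at 100 °C): 86.9 × 2258.0 = 196220 J
q5 (heat steam 100.0→109.0 °C): 86.9 × 1.95 × 9.0 = 1525 J
Total: 3814 + 28677 + 36064 + 196220 + 1525 = 266300 J = 266 kJ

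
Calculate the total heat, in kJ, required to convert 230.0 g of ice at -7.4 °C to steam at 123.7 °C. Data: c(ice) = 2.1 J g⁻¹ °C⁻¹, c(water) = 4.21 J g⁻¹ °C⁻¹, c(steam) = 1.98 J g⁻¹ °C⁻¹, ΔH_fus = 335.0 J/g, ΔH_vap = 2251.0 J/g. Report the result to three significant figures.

q1 (heat ice -7.4→0.0 °C): 230.0 × 2.1 × 7.4 = 3574 J
q2 (melt at 0 °C): 230.0 × 335.0 = 77050 J
q3 (heat water 0.0→100.0 °C): 230.0 × 4.21 × 100.0 = 96830 J
q4 (vaporize at 100 °C): 230.0 × 2251.0 = 517730 J
q5 (heat steam 100.0→123.7 °C): 230.0 × 1.98 × 23.7 = 10793 J
Total: 3574 + 77050 + 96830 + 517730 + 10793 = 705977 J = 706 kJ

q = 706 kJ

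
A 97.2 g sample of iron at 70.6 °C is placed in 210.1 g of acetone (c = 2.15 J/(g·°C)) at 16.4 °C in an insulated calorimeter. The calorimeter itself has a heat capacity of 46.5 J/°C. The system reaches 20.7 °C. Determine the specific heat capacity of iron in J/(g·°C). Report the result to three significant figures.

q_gained = (210.1 × 2.15 + 46.5) × (20.7 − 16.4) = 2142 J
q_lost = 97.2 × c × (70.6 − 20.7) = 4850.28 c
Set equal: c = 2142 / 4850.28 = 0.442 J/(g·°C)

c = 0.442 J/(g·°C)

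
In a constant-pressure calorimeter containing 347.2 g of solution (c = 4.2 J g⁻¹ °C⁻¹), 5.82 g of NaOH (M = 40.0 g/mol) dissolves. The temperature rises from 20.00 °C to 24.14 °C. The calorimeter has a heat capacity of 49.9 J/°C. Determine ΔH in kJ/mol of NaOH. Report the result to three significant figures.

|ΔT| = |24.14 − 20.00| = 4.14 °C
|q_surr| = (347.2 × 4.2 + 49.9) × 4.14 = 1508.14 × 4.14 = 6244 J
n(NaOH) = 5.82 / 40.0 = 0.1455 mol
Temperature rose, so q_rxn = −|q_surr| = -6.244 kJ
ΔH = q_rxn / n = -42.91 kJ/mol

ΔH = -42.9 kJ/mol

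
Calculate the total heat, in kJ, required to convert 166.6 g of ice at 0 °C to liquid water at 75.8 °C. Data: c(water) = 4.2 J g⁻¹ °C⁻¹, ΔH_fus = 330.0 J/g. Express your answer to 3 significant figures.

q = 108 kJ

q1 (melt at 0 °C): 166.6 × 330.0 = 54978 J
q2 (heat water 0.0→75.8 °C): 166.6 × 4.2 × 75.8 = 53039 J
Total: 54978 + 53039 = 108017 J = 108 kJ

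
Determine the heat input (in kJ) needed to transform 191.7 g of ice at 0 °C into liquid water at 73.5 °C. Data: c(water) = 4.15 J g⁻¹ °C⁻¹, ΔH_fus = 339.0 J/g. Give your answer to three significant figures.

q1 (melt at 0 °C): 191.7 × 339.0 = 64986 J
q2 (heat water 0.0→73.5 °C): 191.7 × 4.15 × 73.5 = 58473 J
Total: 64986 + 58473 = 123459 J = 123 kJ

q = 123 kJ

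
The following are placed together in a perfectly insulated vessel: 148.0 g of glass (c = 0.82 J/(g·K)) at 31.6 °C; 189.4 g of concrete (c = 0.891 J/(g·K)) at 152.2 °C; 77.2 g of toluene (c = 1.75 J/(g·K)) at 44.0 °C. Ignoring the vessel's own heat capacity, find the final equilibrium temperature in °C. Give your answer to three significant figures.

Σ mᵢcᵢ(T − Tᵢ) = 0  ⇒  T = Σ mᵢcᵢTᵢ / Σ mᵢcᵢ
Σ mᵢcᵢ = 148.0×0.82 + 189.4×0.891 + 77.2×1.75 = 425.2154
Σ mᵢcᵢTᵢ = 121.36×31.6 + 168.7554×152.2 + 135.1×44.0 = 35464
T = 35464 / 425.2154 = 83.40 °C

T_f = 83.4 °C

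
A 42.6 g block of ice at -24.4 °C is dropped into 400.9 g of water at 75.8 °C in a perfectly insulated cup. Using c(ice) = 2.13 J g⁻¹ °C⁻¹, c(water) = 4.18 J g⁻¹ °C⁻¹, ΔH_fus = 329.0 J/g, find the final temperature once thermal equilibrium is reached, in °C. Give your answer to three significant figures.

T_f = 59.8 °C

Heat to bring ice to 0 °C and melt it: q₁ = 42.6×2.13×24.4 + 42.6×329.0 = 16229 J
Heat the water can supply cooling to 0 °C: 400.9×4.18×75.8 = 127023 J > q₁, so all ice melts.
Energy balance: 400.9×4.18×(75.8 − T) = 16229 + 42.6×4.18×(T − 0)
1675.762(75.8 − T) = 16229 + 178.068 T
127023 − 16229 = 1853.830 T
T = 110794 / 1853.830 = 59.76 °C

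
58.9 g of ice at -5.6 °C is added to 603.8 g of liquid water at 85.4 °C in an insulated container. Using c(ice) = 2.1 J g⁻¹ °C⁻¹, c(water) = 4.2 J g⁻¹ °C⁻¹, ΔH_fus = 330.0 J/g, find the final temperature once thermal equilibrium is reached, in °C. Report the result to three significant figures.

Heat to bring ice to 0 °C and melt it: q₁ = 58.9×2.1×5.6 + 58.9×330.0 = 20130 J
Heat the water can supply cooling to 0 °C: 603.8×4.2×85.4 = 216571 J > q₁, so all ice melts.
Energy balance: 603.8×4.2×(85.4 − T) = 20130 + 58.9×4.2×(T − 0)
2535.96(85.4 − T) = 20130 + 247.38 T
216571 − 20130 = 2783.34 T
T = 196441 / 2783.34 = 70.58 °C

T_f = 70.6 °C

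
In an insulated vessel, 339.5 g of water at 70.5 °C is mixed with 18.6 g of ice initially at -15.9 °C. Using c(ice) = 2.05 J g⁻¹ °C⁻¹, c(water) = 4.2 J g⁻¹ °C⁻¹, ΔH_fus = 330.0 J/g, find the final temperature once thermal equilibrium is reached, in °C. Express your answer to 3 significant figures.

Heat to bring ice to 0 °C and melt it: q₁ = 18.6×2.05×15.9 + 18.6×330.0 = 6744.3 J
Heat the water can supply cooling to 0 °C: 339.5×4.2×70.5 = 100526 J > q₁, so all ice melts.
Energy balance: 339.5×4.2×(70.5 − T) = 6744.3 + 18.6×4.2×(T − 0)
1425.9(70.5 − T) = 6744.3 + 78.12 T
100526 − 6744.3 = 1504.02 T
T = 93781.7 / 1504.02 = 62.35 °C

T_f = 62.4 °C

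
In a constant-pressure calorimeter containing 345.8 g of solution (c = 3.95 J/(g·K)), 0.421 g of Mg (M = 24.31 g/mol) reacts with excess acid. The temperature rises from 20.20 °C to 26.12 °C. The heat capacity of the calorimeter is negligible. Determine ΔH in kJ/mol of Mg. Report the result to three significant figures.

|ΔT| = |26.12 − 20.20| = 5.92 °C
|q_surr| = (345.8 × 3.95) × 5.92 = 1365.91 × 5.92 = 8086 J
n(Mg) = 0.421 / 24.31 = 0.01732 mol
Temperature rose, so q_rxn = −|q_surr| = -8.086 kJ
ΔH = q_rxn / n = -466.9 kJ/mol

ΔH = -467 kJ/mol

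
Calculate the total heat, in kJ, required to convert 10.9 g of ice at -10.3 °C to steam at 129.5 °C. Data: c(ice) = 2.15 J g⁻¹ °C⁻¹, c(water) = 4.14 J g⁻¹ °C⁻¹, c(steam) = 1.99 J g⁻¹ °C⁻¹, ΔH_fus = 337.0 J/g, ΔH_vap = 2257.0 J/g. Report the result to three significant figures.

q1 (heat ice -10.3→0.0 °C): 10.9 × 2.15 × 10.3 = 241 J
q2 (melt at 0 °C): 10.9 × 337.0 = 3673 J
q3 (heat water 0.0→100.0 °C): 10.9 × 4.14 × 100.0 = 4513 J
q4 (vaporize at 100 °C): 10.9 × 2257.0 = 24601 J
q5 (heat steam 100.0→129.5 °C): 10.9 × 1.99 × 29.5 = 640 J
Total: 241 + 3673 + 4513 + 24601 + 640 = 33668 J = 33.7 kJ

q = 33.7 kJ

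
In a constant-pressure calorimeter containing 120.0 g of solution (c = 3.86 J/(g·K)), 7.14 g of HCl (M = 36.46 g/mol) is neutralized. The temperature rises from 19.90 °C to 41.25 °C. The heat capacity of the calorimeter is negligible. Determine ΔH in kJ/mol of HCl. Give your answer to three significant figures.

|ΔT| = |41.25 − 19.90| = 21.35 °C
|q_surr| = (120.0 × 3.86) × 21.35 = 463.2 × 21.35 = 9889 J
n(HCl) = 7.14 / 36.46 = 0.1958 mol
Temperature rose, so q_rxn = −|q_surr| = -9.889 kJ
ΔH = q_rxn / n = -50.51 kJ/mol

ΔH = -50.5 kJ/mol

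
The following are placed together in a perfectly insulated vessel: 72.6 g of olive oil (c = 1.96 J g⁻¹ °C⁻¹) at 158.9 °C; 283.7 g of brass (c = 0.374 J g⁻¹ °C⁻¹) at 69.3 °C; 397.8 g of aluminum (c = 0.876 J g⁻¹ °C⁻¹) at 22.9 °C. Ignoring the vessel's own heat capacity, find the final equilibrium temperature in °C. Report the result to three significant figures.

Σ mᵢcᵢ(T − Tᵢ) = 0  ⇒  T = Σ mᵢcᵢTᵢ / Σ mᵢcᵢ
Σ mᵢcᵢ = 72.6×1.96 + 283.7×0.374 + 397.8×0.876 = 596.8726
Σ mᵢcᵢTᵢ = 142.296×158.9 + 106.1038×69.3 + 348.4728×22.9 = 37944
T = 37944 / 596.8726 = 63.57 °C

T_f = 63.6 °C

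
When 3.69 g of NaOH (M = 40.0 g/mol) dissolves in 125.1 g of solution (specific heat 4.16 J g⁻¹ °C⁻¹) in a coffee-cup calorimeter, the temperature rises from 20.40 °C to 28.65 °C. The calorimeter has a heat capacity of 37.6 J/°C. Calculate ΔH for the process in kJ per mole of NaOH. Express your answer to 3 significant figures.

ΔH = -49.9 kJ/mol

|ΔT| = |28.65 − 20.40| = 8.25 °C
|q_surr| = (125.1 × 4.16 + 37.6) × 8.25 = 558.016 × 8.25 = 4604 J
n(NaOH) = 3.69 / 40.0 = 0.09225 mol
Temperature rose, so q_rxn = −|q_surr| = -4.604 kJ
ΔH = q_rxn / n = -49.91 kJ/mol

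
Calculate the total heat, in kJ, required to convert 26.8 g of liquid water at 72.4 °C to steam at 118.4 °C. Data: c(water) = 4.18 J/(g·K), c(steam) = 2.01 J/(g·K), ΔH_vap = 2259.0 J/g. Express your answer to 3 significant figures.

q1 (heat water 72.4→100.0 °C): 26.8 × 4.18 × 27.6 = 3092 J
q2 (vaporize at 100 °C): 26.8 × 2259.0 = 60541 J
q3 (heat steam 100.0→118.4 °C): 26.8 × 2.01 × 18.4 = 991 J
Total: 3092 + 60541 + 991 = 64624 J = 64.6 kJ

q = 64.6 kJ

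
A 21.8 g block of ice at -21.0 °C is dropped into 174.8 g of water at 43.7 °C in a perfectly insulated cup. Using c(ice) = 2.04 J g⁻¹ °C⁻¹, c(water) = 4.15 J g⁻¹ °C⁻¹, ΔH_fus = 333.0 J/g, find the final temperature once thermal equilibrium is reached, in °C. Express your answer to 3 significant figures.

T_f = 28.8 °C

Heat to bring ice to 0 °C and melt it: q₁ = 21.8×2.04×21.0 + 21.8×333.0 = 8193.3 J
Heat the water can supply cooling to 0 °C: 174.8×4.15×43.7 = 31700.9 J > q₁, so all ice melts.
Energy balance: 174.8×4.15×(43.7 − T) = 8193.3 + 21.8×4.15×(T − 0)
725.42(43.7 − T) = 8193.3 + 90.47 T
31700.9 − 8193.3 = 815.89 T
T = 23507.6 / 815.89 = 28.81 °C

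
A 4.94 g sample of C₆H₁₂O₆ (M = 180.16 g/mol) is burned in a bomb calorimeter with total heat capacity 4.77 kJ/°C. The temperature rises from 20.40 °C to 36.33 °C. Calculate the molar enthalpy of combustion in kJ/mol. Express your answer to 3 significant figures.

ΔT = 36.33 − 20.40 = 15.93 °C
q_cal = C_cal × ΔT = 4.77 × 15.93 = 75.9861 kJ
n = 4.94 / 180.16 = 0.02742 mol
q_rxn = −q_cal = -75.9861 kJ
ΔH = -75.9861 / 0.02742 = -2771 kJ/mol

ΔH = -2770 kJ/mol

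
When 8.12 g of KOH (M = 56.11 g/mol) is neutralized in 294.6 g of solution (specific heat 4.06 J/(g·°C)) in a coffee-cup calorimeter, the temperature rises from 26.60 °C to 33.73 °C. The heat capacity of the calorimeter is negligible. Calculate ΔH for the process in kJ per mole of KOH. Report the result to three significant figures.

|ΔT| = |33.73 − 26.60| = 7.13 °C
|q_surr| = (294.6 × 4.06) × 7.13 = 1196.076 × 7.13 = 8528 J
n(KOH) = 8.12 / 56.11 = 0.1447 mol
Temperature rose, so q_rxn = −|q_surr| = -8.528 kJ
ΔH = q_rxn / n = -58.94 kJ/mol

ΔH = -58.9 kJ/mol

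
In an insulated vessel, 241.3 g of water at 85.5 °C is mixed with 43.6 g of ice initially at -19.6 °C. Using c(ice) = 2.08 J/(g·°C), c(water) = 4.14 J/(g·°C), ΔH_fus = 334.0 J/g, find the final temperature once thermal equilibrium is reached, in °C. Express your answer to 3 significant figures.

Heat to bring ice to 0 °C and melt it: q₁ = 43.6×2.08×19.6 + 43.6×334.0 = 16340 J
Heat the water can supply cooling to 0 °C: 241.3×4.14×85.5 = 85413.0 J > q₁, so all ice melts.
Energy balance: 241.3×4.14×(85.5 − T) = 16340 + 43.6×4.14×(T − 0)
998.982(85.5 − T) = 16340 + 180.504 T
85413.0 − 16340 = 1179.486 T
T = 69073.0 / 1179.486 = 58.56 °C

T_f = 58.6 °C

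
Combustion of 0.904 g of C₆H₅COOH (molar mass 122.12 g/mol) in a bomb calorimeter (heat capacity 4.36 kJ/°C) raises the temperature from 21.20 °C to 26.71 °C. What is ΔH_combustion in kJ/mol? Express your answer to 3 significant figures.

ΔT = 26.71 − 21.20 = 5.51 °C
q_cal = C_cal × ΔT = 4.36 × 5.51 = 24.0236 kJ
n = 0.904 / 122.12 = 0.007403 mol
q_rxn = −q_cal = -24.0236 kJ
ΔH = -24.0236 / 0.007403 = -3245 kJ/mol

ΔH = -3250 kJ/mol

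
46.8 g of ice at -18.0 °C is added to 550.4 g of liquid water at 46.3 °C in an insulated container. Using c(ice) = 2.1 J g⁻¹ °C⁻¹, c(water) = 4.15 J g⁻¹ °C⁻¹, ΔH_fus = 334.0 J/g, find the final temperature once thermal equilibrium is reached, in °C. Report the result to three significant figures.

Heat to bring ice to 0 °C and melt it: q₁ = 46.8×2.1×18.0 + 46.8×334.0 = 17400 J
Heat the water can supply cooling to 0 °C: 550.4×4.15×46.3 = 105757 J > q₁, so all ice melts.
Energy balance: 550.4×4.15×(46.3 − T) = 17400 + 46.8×4.15×(T − 0)
2284.16(46.3 − T) = 17400 + 194.22 T
105757 − 17400 = 2478.38 T
T = 88357 / 2478.38 = 35.65 °C

T_f = 35.7 °C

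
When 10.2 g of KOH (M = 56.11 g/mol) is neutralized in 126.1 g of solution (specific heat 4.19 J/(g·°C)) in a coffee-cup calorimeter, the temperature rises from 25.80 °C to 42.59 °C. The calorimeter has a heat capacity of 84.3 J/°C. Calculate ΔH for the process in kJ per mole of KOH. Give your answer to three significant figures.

|ΔT| = |42.59 − 25.80| = 16.79 °C
|q_surr| = (126.1 × 4.19 + 84.3) × 16.79 = 612.659 × 16.79 = 10290 J
n(KOH) = 10.2 / 56.11 = 0.1818 mol
Temperature rose, so q_rxn = −|q_surr| = -10.29 kJ
ΔH = q_rxn / n = -56.60 kJ/mol

ΔH = -56.6 kJ/mol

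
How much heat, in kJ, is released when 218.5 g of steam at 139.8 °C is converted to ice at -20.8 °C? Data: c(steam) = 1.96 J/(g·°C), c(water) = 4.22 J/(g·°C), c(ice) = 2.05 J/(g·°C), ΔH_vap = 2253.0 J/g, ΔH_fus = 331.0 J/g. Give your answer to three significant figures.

q1 (cool steam 139.8→100 °C): 218.5 × 1.96 × 39.8 = 17045 J
q2 (condense at 100 °C): 218.5 × 2253.0 = 492281 J
q3 (cool water 100→0 °C): 218.5 × 4.22 × 100.0 = 92207 J
q4 (freeze at 0 °C): 218.5 × 331.0 = 72324 J
q5 (cool ice 0→-20.8 °C): 218.5 × 2.05 × 20.8 = 9317 J
Total: 17045 + 492281 + 92207 + 72324 + 9317 = 683174 J = 683 kJ

q = 683 kJ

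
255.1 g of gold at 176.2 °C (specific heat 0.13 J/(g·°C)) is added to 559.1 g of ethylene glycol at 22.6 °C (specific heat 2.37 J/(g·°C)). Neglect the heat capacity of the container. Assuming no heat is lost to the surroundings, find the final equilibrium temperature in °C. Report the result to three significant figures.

T_f = 26.4 °C

Heat lost by gold = heat gained by ethylene glycol.
(255.1)(0.13)(176.2 − T) = (559.1)(2.37)(T − 22.6)
33.163 (176.2 − T) = 1325.067 (T − 22.6)
5843.3 − 33.163 T = 1325.067 T − 29947
35790.3 = 1358.230 T
T = 26.35 °C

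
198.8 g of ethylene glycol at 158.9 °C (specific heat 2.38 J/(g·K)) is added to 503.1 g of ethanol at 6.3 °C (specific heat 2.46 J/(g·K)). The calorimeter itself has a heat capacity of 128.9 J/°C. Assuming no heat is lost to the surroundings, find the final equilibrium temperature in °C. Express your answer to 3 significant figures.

Heat lost by ethylene glycol = heat gained by ethanol + calorimeter.
(198.8)(2.38)(158.9 − T) = [(503.1)(2.46) + 128.9](T − 6.3)
473.144 (158.9 − T) = 1366.526 (T − 6.3)
75183 − 473.144 T = 1366.526 T − 8609.1
83792.1 = 1839.670 T
T = 45.547 °C

T_f = 45.5 °C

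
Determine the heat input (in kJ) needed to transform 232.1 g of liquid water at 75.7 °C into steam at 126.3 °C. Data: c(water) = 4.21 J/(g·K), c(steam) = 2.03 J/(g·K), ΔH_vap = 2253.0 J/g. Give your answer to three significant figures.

q = 559 kJ

q1 (heat water 75.7→100.0 °C): 232.1 × 4.21 × 24.3 = 23745 J
q2 (vaporize at 100 °C): 232.1 × 2253.0 = 522921 J
q3 (heat steam 100.0→126.3 °C): 232.1 × 2.03 × 26.3 = 12392 J
Total: 23745 + 522921 + 12392 = 559058 J = 559 kJ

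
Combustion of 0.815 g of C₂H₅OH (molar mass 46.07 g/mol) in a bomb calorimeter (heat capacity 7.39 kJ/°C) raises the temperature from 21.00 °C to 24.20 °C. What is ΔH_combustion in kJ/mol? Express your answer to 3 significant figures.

ΔH = -1340 kJ/mol

ΔT = 24.20 − 21.00 = 3.20 °C
q_cal = C_cal × ΔT = 7.39 × 3.20 = 23.648 kJ
n = 0.815 / 46.07 = 0.01769 mol
q_rxn = −q_cal = -23.648 kJ
ΔH = -23.648 / 0.01769 = -1337 kJ/mol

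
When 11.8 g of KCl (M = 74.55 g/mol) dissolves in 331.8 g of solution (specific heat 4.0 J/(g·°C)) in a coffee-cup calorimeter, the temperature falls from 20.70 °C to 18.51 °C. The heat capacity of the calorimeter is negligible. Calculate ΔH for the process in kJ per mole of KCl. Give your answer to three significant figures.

ΔH = 18.4 kJ/mol

|ΔT| = |18.51 − 20.70| = 2.19 °C
|q_surr| = (331.8 × 4.0) × 2.19 = 1327.2 × 2.19 = 2907 J
n(KCl) = 11.8 / 74.55 = 0.1583 mol
Temperature fell, so q_rxn = +|q_surr| = 2.907 kJ
ΔH = q_rxn / n = 18.36 kJ/mol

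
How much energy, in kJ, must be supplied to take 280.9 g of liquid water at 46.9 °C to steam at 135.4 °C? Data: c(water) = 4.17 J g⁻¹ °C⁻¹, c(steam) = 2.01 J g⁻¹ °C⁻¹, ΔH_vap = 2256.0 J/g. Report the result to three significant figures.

q1 (heat water 46.9→100.0 °C): 280.9 × 4.17 × 53.1 = 62199 J
q2 (vaporize at 100 °C): 280.9 × 2256.0 = 633710 J
q3 (heat steam 100.0→135.4 °C): 280.9 × 2.01 × 35.4 = 19987 J
Total: 62199 + 633710 + 19987 = 715896 J = 716 kJ

q = 716 kJ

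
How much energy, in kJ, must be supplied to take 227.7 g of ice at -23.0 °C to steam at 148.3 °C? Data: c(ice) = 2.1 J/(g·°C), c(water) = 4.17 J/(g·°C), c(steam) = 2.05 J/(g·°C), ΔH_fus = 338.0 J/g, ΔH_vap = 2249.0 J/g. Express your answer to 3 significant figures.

q1 (heat ice -23.0→0.0 °C): 227.7 × 2.1 × 23.0 = 10998 J
q2 (melt at 0 °C): 227.7 × 338.0 = 76963 J
q3 (heat water 0.0→100.0 °C): 227.7 × 4.17 × 100.0 = 94951 J
q4 (vaporize at 100 °C): 227.7 × 2249.0 = 512097 J
q5 (heat steam 100.0→148.3 °C): 227.7 × 2.05 × 48.3 = 22546 J
Total: 10998 + 76963 + 94951 + 512097 + 22546 = 717555 J = 718 kJ

q = 718 kJ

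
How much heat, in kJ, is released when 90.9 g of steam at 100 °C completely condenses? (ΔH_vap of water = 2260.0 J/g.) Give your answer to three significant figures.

q = 205 kJ

q = m × ΔH_vap = 90.9 × 2260.0 = 205400 J = 205 kJ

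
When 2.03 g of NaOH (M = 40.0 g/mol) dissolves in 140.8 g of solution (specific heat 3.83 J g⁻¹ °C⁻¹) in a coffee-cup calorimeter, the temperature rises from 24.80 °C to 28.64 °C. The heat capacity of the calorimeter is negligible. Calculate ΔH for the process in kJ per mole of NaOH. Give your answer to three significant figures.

ΔH = -40.8 kJ/mol

|ΔT| = |28.64 − 24.80| = 3.84 °C
|q_surr| = (140.8 × 3.83) × 3.84 = 539.264 × 3.84 = 2071 J
n(NaOH) = 2.03 / 40.0 = 0.05075 mol
Temperature rose, so q_rxn = −|q_surr| = -2.071 kJ
ΔH = q_rxn / n = -40.81 kJ/mol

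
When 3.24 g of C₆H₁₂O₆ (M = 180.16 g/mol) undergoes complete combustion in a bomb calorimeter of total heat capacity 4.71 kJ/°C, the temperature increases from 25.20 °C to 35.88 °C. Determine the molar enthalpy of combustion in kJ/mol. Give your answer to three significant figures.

ΔH = -2800 kJ/mol

ΔT = 35.88 − 25.20 = 10.68 °C
q_cal = C_cal × ΔT = 4.71 × 10.68 = 50.3028 kJ
n = 3.24 / 180.16 = 0.01798 mol
q_rxn = −q_cal = -50.3028 kJ
ΔH = -50.3028 / 0.01798 = -2798 kJ/mol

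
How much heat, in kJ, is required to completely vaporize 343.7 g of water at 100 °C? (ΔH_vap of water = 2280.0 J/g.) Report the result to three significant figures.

q = m × ΔH_vap = 343.7 × 2280.0 = 783600 J = 784 kJ

q = 784 kJ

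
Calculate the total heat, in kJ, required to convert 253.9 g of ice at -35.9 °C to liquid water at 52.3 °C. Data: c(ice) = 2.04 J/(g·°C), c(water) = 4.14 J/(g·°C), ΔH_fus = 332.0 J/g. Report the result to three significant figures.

q = 158 kJ

q1 (heat ice -35.9→0.0 °C): 253.9 × 2.04 × 35.9 = 18595 J
q2 (melt at 0 °C): 253.9 × 332.0 = 84295 J
q3 (heat water 0.0→52.3 °C): 253.9 × 4.14 × 52.3 = 54975 J
Total: 18595 + 84295 + 54975 = 157865 J = 158 kJ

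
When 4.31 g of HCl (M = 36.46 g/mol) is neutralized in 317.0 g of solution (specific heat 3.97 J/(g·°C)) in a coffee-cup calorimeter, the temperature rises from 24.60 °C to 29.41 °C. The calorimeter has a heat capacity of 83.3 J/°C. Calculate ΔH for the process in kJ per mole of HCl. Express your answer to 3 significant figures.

ΔH = -54.6 kJ/mol

|ΔT| = |29.41 − 24.60| = 4.81 °C
|q_surr| = (317.0 × 3.97 + 83.3) × 4.81 = 1341.79 × 4.81 = 6454 J
n(HCl) = 4.31 / 36.46 = 0.1182 mol
Temperature rose, so q_rxn = −|q_surr| = -6.454 kJ
ΔH = q_rxn / n = -54.60 kJ/mol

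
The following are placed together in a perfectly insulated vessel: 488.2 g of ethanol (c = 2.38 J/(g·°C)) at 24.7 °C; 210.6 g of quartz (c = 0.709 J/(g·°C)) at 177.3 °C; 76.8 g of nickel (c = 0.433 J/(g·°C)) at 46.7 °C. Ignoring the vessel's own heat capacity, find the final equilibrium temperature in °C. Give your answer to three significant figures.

Σ mᵢcᵢ(T − Tᵢ) = 0  ⇒  T = Σ mᵢcᵢTᵢ / Σ mᵢcᵢ
Σ mᵢcᵢ = 488.2×2.38 + 210.6×0.709 + 76.8×0.433 = 1344.4858
Σ mᵢcᵢTᵢ = 1161.916×24.7 + 149.3154×177.3 + 33.2544×46.7 = 56726
T = 56726 / 1344.4858 = 42.19 °C

T_f = 42.2 °C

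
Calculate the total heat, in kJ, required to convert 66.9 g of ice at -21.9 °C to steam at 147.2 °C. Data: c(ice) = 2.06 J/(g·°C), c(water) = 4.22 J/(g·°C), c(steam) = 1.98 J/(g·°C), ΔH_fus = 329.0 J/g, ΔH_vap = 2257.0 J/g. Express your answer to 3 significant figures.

q1 (heat ice -21.9→0.0 °C): 66.9 × 2.06 × 21.9 = 3018 J
q2 (melt at 0 °C): 66.9 × 329.0 = 22010 J
q3 (heat water 0.0→100.0 °C): 66.9 × 4.22 × 100.0 = 28232 J
q4 (vaporize at 100 °C): 66.9 × 2257.0 = 150993 J
q5 (heat steam 100.0→147.2 °C): 66.9 × 1.98 × 47.2 = 6252 J
Total: 3018 + 22010 + 28232 + 150993 + 6252 = 210505 J = 211 kJ

q = 211 kJ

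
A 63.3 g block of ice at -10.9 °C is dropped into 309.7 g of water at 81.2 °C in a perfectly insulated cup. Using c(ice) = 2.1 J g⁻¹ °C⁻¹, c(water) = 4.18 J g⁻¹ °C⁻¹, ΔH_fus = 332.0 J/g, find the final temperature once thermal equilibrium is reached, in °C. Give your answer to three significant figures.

T_f = 53.0 °C

Heat to bring ice to 0 °C and melt it: q₁ = 63.3×2.1×10.9 + 63.3×332.0 = 22465 J
Heat the water can supply cooling to 0 °C: 309.7×4.18×81.2 = 105117 J > q₁, so all ice melts.
Energy balance: 309.7×4.18×(81.2 − T) = 22465 + 63.3×4.18×(T − 0)
1294.546(81.2 − T) = 22465 + 264.594 T
105117 − 22465 = 1559.140 T
T = 82652 / 1559.140 = 53.01 °C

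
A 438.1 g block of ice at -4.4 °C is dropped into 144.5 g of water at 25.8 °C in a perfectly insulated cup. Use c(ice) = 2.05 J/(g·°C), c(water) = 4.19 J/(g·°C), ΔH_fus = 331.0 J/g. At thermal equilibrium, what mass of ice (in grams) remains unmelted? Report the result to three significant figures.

Heat to warm all ice to 0 °C: 438.1×2.05×4.4 = 3951.7 J
Heat released by water cooling to 0 °C: 144.5×4.19×25.8 = 15621 J
15621 J < 3951.7 + 438.1×331.0 = 148962.8 J, so not all ice melts; final T = 0 °C.
Heat left for melting: 15621 − 3951.7 = 11669.3 J
Mass melted = 11669.3 / 331.0 = 35.25 g
Ice remaining = 438.1 − 35.25 = 402.85 g

m_ice remaining = 403 g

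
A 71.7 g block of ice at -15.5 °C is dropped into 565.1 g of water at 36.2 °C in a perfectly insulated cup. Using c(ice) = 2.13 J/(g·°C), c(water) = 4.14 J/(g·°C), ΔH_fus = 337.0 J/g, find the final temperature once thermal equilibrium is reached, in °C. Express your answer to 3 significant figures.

T_f = 22.1 °C

Heat to bring ice to 0 °C and melt it: q₁ = 71.7×2.13×15.5 + 71.7×337.0 = 26530 J
Heat the water can supply cooling to 0 °C: 565.1×4.14×36.2 = 84690.4 J > q₁, so all ice melts.
Energy balance: 565.1×4.14×(36.2 − T) = 26530 + 71.7×4.14×(T − 0)
2339.514(36.2 − T) = 26530 + 296.838 T
84690.4 − 26530 = 2636.352 T
T = 58160.4 / 2636.352 = 22.06 °C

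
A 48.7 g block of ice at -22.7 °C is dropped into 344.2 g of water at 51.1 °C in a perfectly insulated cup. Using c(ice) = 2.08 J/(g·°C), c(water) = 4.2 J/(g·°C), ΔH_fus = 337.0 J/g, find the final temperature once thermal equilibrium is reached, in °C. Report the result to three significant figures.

Heat to bring ice to 0 °C and melt it: q₁ = 48.7×2.08×22.7 + 48.7×337.0 = 18711 J
Heat the water can supply cooling to 0 °C: 344.2×4.2×51.1 = 73872.2 J > q₁, so all ice melts.
Energy balance: 344.2×4.2×(51.1 − T) = 18711 + 48.7×4.2×(T − 0)
1445.64(51.1 − T) = 18711 + 204.54 T
73872.2 − 18711 = 1650.18 T
T = 55161.2 / 1650.18 = 33.43 °C

T_f = 33.4 °C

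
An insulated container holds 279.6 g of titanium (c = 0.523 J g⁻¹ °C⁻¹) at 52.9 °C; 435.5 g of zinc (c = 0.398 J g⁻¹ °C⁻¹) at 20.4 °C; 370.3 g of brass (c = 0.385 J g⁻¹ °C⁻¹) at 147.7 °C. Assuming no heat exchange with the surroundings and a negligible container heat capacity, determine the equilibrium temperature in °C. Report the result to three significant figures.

T_f = 70.0 °C

Σ mᵢcᵢ(T − Tᵢ) = 0  ⇒  T = Σ mᵢcᵢTᵢ / Σ mᵢcᵢ
Σ mᵢcᵢ = 279.6×0.523 + 435.5×0.398 + 370.3×0.385 = 462.1253
Σ mᵢcᵢTᵢ = 146.2308×52.9 + 173.329×20.4 + 142.5655×147.7 = 32328
T = 32328 / 462.1253 = 69.96 °C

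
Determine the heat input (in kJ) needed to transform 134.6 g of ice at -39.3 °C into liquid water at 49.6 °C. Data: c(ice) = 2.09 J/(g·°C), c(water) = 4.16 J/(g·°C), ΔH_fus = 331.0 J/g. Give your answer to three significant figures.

q = 83.4 kJ

q1 (heat ice -39.3→0.0 °C): 134.6 × 2.09 × 39.3 = 11056 J
q2 (melt at 0 °C): 134.6 × 331.0 = 44553 J
q3 (heat water 0.0→49.6 °C): 134.6 × 4.16 × 49.6 = 27773 J
Total: 11056 + 44553 + 27773 = 83382 J = 83.4 kJ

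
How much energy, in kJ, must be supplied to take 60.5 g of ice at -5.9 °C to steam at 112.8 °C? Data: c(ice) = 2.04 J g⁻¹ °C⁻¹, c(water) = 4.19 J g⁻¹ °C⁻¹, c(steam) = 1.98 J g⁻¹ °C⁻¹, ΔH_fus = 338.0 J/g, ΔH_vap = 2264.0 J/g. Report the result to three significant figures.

q = 185 kJ

q1 (heat ice -5.9→0.0 °C): 60.5 × 2.04 × 5.9 = 728 J
q2 (melt at 0 °C): 60.5 × 338.0 = 20449 J
q3 (heat water 0.0→100.0 °C): 60.5 × 4.19 × 100.0 = 25350 J
q4 (vaporize at 100 °C): 60.5 × 2264.0 = 136972 J
q5 (heat steam 100.0→112.8 °C): 60.5 × 1.98 × 12.8 = 1533 J
Total: 728 + 20449 + 25350 + 136972 + 1533 = 185032 J = 185 kJ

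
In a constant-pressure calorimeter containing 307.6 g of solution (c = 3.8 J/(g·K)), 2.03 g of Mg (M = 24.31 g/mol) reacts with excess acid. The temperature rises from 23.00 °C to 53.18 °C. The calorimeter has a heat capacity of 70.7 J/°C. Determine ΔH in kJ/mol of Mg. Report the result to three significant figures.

ΔH = -448 kJ/mol

|ΔT| = |53.18 − 23.00| = 30.18 °C
|q_surr| = (307.6 × 3.8 + 70.7) × 30.18 = 1239.58 × 30.18 = 37410 J
n(Mg) = 2.03 / 24.31 = 0.08350 mol
Temperature rose, so q_rxn = −|q_surr| = -37.41 kJ
ΔH = q_rxn / n = -448.0 kJ/mol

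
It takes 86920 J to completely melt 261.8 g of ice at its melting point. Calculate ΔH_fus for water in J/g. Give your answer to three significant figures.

ΔH_fus = 332 J/g

ΔH_fus = q / m = 86920 / 261.8 = 332 J/g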